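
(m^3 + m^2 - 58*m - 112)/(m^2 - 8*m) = m + 9 + 14/m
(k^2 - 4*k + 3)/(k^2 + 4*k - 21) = (k - 1)/(k + 7)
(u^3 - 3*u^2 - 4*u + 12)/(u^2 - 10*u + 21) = (u^2 - 4)/(u - 7)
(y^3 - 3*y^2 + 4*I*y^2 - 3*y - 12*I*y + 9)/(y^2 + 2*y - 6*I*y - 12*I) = (y^3 + y^2*(-3 + 4*I) + y*(-3 - 12*I) + 9)/(y^2 + y*(2 - 6*I) - 12*I)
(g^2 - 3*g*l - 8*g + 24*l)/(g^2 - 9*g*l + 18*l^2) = (g - 8)/(g - 6*l)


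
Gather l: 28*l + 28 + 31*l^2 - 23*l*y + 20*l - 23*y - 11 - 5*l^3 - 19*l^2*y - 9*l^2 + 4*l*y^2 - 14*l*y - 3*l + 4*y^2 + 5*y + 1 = -5*l^3 + l^2*(22 - 19*y) + l*(4*y^2 - 37*y + 45) + 4*y^2 - 18*y + 18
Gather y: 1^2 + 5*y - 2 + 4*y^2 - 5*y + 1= 4*y^2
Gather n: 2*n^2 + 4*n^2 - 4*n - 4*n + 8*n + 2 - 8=6*n^2 - 6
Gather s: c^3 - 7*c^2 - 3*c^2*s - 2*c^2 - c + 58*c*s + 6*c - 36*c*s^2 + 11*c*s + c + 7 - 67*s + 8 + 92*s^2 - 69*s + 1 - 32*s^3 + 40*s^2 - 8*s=c^3 - 9*c^2 + 6*c - 32*s^3 + s^2*(132 - 36*c) + s*(-3*c^2 + 69*c - 144) + 16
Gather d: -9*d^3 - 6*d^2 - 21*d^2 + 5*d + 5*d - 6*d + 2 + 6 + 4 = -9*d^3 - 27*d^2 + 4*d + 12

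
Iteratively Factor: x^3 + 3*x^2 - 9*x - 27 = (x + 3)*(x^2 - 9) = (x + 3)^2*(x - 3)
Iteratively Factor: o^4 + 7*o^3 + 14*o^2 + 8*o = (o + 4)*(o^3 + 3*o^2 + 2*o) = o*(o + 4)*(o^2 + 3*o + 2) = o*(o + 2)*(o + 4)*(o + 1)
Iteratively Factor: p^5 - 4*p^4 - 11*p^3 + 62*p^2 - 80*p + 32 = (p - 2)*(p^4 - 2*p^3 - 15*p^2 + 32*p - 16) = (p - 2)*(p - 1)*(p^3 - p^2 - 16*p + 16) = (p - 2)*(p - 1)^2*(p^2 - 16) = (p - 4)*(p - 2)*(p - 1)^2*(p + 4)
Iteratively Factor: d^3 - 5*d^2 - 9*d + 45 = (d - 3)*(d^2 - 2*d - 15) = (d - 3)*(d + 3)*(d - 5)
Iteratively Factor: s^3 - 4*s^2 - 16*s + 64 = (s - 4)*(s^2 - 16) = (s - 4)^2*(s + 4)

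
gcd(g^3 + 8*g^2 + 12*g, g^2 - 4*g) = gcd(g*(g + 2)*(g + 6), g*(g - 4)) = g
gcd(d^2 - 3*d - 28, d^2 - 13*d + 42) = d - 7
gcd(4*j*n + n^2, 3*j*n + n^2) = n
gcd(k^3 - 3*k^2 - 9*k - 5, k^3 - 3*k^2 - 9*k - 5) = k^3 - 3*k^2 - 9*k - 5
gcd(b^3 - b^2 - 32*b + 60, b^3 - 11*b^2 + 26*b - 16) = b - 2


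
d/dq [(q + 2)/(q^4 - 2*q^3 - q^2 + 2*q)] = (q*(q^3 - 2*q^2 - q + 2) - 2*(q + 2)*(2*q^3 - 3*q^2 - q + 1))/(q^2*(q^3 - 2*q^2 - q + 2)^2)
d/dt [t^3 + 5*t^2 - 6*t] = 3*t^2 + 10*t - 6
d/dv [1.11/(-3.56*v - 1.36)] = 3.9516/(3.56*v + 1.36)^2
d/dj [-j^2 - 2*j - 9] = -2*j - 2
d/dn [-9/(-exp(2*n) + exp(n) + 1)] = (9 - 18*exp(n))*exp(n)/(-exp(2*n) + exp(n) + 1)^2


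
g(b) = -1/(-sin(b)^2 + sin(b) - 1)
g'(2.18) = 0.50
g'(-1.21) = 0.13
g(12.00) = 0.55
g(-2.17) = 0.40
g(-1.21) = 0.36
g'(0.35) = 0.49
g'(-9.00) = -0.66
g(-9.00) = 0.63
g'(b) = -(2*sin(b)*cos(b) - cos(b))/(-sin(b)^2 + sin(b) - 1)^2 = (1 - 2*sin(b))*cos(b)/(sin(b)^2 - sin(b) + 1)^2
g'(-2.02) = -0.17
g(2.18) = 1.17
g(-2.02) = 0.37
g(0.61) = 1.32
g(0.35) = 1.29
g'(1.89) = 0.31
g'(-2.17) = -0.24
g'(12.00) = 0.53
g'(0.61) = -0.21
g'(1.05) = -0.47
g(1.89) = 1.05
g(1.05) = 1.13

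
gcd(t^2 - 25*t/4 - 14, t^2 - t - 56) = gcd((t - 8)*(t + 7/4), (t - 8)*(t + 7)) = t - 8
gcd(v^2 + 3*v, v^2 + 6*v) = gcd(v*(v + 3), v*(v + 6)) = v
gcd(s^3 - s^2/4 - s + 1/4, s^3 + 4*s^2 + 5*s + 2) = s + 1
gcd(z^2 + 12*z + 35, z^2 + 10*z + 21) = z + 7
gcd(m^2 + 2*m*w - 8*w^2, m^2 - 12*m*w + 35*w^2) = 1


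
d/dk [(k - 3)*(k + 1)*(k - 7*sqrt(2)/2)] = 3*k^2 - 7*sqrt(2)*k - 4*k - 3 + 7*sqrt(2)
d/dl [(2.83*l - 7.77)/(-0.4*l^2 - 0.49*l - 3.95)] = (1.132*l^2 - 6.216*l - 14.9858)/(0.16*l^4 + 0.392*l^3 + 3.4001*l^2 + 3.871*l + 15.6025)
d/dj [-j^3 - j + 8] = -3*j^2 - 1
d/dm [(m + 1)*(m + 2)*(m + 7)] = 3*m^2 + 20*m + 23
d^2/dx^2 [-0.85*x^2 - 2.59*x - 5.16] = -1.70000000000000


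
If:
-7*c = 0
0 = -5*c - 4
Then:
No Solution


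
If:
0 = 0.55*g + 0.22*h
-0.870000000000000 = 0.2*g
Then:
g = -4.35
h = 10.88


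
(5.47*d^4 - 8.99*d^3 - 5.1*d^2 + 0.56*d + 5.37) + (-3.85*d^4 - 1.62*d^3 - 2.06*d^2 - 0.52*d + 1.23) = 1.62*d^4 - 10.61*d^3 - 7.16*d^2 + 0.04*d + 6.6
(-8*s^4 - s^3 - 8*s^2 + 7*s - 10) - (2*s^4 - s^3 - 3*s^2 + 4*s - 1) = -10*s^4 - 5*s^2 + 3*s - 9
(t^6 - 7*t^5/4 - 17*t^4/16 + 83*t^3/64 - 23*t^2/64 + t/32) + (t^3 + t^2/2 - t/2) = t^6 - 7*t^5/4 - 17*t^4/16 + 147*t^3/64 + 9*t^2/64 - 15*t/32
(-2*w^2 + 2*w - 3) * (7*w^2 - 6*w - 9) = -14*w^4 + 26*w^3 - 15*w^2 + 27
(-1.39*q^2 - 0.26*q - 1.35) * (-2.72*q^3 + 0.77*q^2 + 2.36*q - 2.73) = 3.7808*q^5 - 0.3631*q^4 + 0.191400000000001*q^3 + 2.1416*q^2 - 2.4762*q + 3.6855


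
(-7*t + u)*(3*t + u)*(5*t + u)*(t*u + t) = -105*t^4*u - 105*t^4 - 41*t^3*u^2 - 41*t^3*u + t^2*u^3 + t^2*u^2 + t*u^4 + t*u^3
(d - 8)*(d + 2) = d^2 - 6*d - 16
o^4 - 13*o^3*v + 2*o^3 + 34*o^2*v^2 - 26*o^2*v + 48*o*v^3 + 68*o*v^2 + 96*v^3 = (o + 2)*(o - 8*v)*(o - 6*v)*(o + v)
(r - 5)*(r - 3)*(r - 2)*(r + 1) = r^4 - 9*r^3 + 21*r^2 + r - 30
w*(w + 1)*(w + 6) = w^3 + 7*w^2 + 6*w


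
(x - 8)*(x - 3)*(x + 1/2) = x^3 - 21*x^2/2 + 37*x/2 + 12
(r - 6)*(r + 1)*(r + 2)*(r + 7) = r^4 + 4*r^3 - 37*r^2 - 124*r - 84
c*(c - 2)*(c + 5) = c^3 + 3*c^2 - 10*c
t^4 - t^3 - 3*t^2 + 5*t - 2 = (t - 1)^3*(t + 2)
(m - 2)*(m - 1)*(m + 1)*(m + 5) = m^4 + 3*m^3 - 11*m^2 - 3*m + 10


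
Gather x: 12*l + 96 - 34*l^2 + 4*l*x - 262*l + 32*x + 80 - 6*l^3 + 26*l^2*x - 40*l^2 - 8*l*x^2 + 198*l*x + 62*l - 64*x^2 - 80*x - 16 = -6*l^3 - 74*l^2 - 188*l + x^2*(-8*l - 64) + x*(26*l^2 + 202*l - 48) + 160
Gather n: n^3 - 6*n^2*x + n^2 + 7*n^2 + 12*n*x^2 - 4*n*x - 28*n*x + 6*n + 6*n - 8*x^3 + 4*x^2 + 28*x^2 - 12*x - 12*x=n^3 + n^2*(8 - 6*x) + n*(12*x^2 - 32*x + 12) - 8*x^3 + 32*x^2 - 24*x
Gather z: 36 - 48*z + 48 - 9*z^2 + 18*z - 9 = -9*z^2 - 30*z + 75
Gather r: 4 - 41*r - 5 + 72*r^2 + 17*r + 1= 72*r^2 - 24*r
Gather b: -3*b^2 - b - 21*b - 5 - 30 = -3*b^2 - 22*b - 35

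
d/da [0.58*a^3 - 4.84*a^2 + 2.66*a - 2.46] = 1.74*a^2 - 9.68*a + 2.66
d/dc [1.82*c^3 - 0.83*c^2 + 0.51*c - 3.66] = 5.46*c^2 - 1.66*c + 0.51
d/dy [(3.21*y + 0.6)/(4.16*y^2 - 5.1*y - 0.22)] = (-13.3536*y^2 - 4.992*y + 2.3538)/(17.3056*y^4 - 42.432*y^3 + 24.1796*y^2 + 2.244*y + 0.0484)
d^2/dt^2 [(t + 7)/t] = 14/t^3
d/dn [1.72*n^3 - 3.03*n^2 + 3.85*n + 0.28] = 5.16*n^2 - 6.06*n + 3.85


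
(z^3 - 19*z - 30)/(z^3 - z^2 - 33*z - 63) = (z^2 - 3*z - 10)/(z^2 - 4*z - 21)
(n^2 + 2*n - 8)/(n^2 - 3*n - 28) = (n - 2)/(n - 7)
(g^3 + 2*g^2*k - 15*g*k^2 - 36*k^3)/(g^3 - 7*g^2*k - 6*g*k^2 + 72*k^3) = (g + 3*k)/(g - 6*k)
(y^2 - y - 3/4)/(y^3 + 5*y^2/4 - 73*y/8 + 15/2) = 2*(2*y + 1)/(4*y^2 + 11*y - 20)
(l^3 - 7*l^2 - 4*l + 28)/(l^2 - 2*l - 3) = (-l^3 + 7*l^2 + 4*l - 28)/(-l^2 + 2*l + 3)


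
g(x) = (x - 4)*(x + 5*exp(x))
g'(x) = x + (x - 4)*(5*exp(x) + 1) + 5*exp(x)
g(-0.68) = -8.67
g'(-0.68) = -14.68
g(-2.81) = 17.09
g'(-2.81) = -11.37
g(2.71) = -100.43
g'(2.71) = -20.37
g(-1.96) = 7.48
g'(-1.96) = -11.41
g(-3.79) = 28.64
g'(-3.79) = -12.35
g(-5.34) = 49.65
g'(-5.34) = -14.88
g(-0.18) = -16.70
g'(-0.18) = -17.64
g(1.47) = -58.74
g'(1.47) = -34.33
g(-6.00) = 59.88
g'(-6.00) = -16.11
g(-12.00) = 192.00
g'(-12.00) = -28.00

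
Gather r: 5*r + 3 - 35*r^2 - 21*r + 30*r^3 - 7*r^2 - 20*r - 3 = 30*r^3 - 42*r^2 - 36*r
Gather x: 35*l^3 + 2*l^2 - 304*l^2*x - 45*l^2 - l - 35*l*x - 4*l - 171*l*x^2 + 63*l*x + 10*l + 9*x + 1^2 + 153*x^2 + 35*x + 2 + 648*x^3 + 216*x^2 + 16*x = 35*l^3 - 43*l^2 + 5*l + 648*x^3 + x^2*(369 - 171*l) + x*(-304*l^2 + 28*l + 60) + 3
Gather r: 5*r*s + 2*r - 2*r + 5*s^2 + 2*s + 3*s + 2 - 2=5*r*s + 5*s^2 + 5*s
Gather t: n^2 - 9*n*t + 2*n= n^2 - 9*n*t + 2*n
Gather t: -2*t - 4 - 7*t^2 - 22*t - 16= -7*t^2 - 24*t - 20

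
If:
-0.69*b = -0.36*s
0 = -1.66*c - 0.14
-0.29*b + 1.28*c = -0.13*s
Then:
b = -2.64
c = -0.08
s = -5.07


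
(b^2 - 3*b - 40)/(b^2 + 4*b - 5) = (b - 8)/(b - 1)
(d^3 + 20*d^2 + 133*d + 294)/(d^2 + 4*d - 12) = (d^2 + 14*d + 49)/(d - 2)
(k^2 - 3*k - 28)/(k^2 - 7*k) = (k + 4)/k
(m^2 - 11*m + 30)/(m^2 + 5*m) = (m^2 - 11*m + 30)/(m*(m + 5))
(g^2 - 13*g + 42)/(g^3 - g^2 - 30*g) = (g - 7)/(g*(g + 5))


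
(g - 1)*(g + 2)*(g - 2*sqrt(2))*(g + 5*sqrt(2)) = g^4 + g^3 + 3*sqrt(2)*g^3 - 22*g^2 + 3*sqrt(2)*g^2 - 20*g - 6*sqrt(2)*g + 40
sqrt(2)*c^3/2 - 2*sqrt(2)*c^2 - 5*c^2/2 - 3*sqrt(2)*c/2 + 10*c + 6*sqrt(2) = (c - 4)*(c - 3*sqrt(2))*(sqrt(2)*c/2 + 1/2)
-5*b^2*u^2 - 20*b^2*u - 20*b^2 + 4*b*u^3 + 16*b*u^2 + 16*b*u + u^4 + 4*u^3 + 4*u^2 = (-b + u)*(5*b + u)*(u + 2)^2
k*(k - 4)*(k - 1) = k^3 - 5*k^2 + 4*k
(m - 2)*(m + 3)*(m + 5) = m^3 + 6*m^2 - m - 30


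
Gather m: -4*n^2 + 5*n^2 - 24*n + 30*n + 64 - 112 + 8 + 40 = n^2 + 6*n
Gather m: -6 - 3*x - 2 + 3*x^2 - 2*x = 3*x^2 - 5*x - 8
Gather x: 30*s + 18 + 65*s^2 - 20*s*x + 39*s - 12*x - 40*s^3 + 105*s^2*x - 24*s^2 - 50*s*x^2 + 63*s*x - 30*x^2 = -40*s^3 + 41*s^2 + 69*s + x^2*(-50*s - 30) + x*(105*s^2 + 43*s - 12) + 18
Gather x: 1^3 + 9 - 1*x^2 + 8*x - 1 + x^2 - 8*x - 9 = 0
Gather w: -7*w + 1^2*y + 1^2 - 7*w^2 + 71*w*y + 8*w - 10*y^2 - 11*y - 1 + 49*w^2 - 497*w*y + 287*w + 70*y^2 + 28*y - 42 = 42*w^2 + w*(288 - 426*y) + 60*y^2 + 18*y - 42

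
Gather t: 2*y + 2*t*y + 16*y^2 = 2*t*y + 16*y^2 + 2*y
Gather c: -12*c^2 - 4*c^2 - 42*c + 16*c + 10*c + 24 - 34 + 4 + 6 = -16*c^2 - 16*c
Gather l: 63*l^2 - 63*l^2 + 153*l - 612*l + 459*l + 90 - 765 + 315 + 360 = 0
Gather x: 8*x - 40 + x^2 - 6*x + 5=x^2 + 2*x - 35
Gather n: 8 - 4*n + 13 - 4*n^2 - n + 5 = -4*n^2 - 5*n + 26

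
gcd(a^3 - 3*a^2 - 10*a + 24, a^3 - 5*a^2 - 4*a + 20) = a - 2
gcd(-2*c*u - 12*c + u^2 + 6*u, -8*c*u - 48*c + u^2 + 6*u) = u + 6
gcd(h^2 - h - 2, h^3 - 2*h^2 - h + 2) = h^2 - h - 2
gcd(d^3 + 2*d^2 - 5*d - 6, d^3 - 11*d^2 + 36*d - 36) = d - 2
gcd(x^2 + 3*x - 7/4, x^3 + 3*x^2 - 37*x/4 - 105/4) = x + 7/2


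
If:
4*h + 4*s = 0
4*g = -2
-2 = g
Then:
No Solution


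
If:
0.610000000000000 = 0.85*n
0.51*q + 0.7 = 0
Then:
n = 0.72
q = -1.37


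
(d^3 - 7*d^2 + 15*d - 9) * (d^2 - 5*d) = d^5 - 12*d^4 + 50*d^3 - 84*d^2 + 45*d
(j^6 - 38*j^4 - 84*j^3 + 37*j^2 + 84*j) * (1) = j^6 - 38*j^4 - 84*j^3 + 37*j^2 + 84*j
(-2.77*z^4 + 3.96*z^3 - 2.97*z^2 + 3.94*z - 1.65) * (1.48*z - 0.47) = -4.0996*z^5 + 7.1627*z^4 - 6.2568*z^3 + 7.2271*z^2 - 4.2938*z + 0.7755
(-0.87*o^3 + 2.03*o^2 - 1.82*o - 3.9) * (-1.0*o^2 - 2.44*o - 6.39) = 0.87*o^5 + 0.0928*o^4 + 2.4261*o^3 - 4.6309*o^2 + 21.1458*o + 24.921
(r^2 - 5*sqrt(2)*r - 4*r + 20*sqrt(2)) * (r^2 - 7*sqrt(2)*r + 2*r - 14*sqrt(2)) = r^4 - 12*sqrt(2)*r^3 - 2*r^3 + 24*sqrt(2)*r^2 + 62*r^2 - 140*r + 96*sqrt(2)*r - 560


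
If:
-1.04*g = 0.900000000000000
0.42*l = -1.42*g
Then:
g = -0.87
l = 2.93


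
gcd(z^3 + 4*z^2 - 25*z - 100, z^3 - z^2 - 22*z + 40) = z + 5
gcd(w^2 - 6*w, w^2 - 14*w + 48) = w - 6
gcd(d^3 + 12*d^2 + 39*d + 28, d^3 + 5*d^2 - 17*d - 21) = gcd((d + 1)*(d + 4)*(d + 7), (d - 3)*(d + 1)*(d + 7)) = d^2 + 8*d + 7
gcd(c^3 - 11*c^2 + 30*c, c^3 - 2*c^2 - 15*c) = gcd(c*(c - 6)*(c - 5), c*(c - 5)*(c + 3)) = c^2 - 5*c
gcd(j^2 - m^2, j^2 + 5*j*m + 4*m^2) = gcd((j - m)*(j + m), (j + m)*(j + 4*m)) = j + m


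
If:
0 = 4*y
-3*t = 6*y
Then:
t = 0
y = 0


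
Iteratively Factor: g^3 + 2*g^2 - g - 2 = (g - 1)*(g^2 + 3*g + 2) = (g - 1)*(g + 2)*(g + 1)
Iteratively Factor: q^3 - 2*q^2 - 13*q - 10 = (q + 2)*(q^2 - 4*q - 5) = (q - 5)*(q + 2)*(q + 1)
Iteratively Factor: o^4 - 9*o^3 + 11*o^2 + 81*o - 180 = (o - 4)*(o^3 - 5*o^2 - 9*o + 45) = (o - 5)*(o - 4)*(o^2 - 9) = (o - 5)*(o - 4)*(o + 3)*(o - 3)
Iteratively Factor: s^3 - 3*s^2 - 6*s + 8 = (s + 2)*(s^2 - 5*s + 4) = (s - 4)*(s + 2)*(s - 1)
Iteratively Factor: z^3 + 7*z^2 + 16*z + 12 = (z + 2)*(z^2 + 5*z + 6) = (z + 2)*(z + 3)*(z + 2)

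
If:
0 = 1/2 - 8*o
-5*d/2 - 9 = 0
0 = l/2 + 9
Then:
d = -18/5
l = -18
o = 1/16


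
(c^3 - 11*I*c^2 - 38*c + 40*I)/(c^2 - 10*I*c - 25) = (c^2 - 6*I*c - 8)/(c - 5*I)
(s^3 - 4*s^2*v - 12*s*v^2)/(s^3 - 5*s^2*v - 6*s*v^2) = (s + 2*v)/(s + v)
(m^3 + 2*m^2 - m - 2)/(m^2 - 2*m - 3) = (m^2 + m - 2)/(m - 3)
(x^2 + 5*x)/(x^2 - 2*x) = (x + 5)/(x - 2)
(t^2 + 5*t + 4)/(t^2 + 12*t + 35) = (t^2 + 5*t + 4)/(t^2 + 12*t + 35)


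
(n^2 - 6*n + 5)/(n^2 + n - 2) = (n - 5)/(n + 2)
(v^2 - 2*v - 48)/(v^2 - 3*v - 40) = (v + 6)/(v + 5)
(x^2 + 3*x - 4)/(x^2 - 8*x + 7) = (x + 4)/(x - 7)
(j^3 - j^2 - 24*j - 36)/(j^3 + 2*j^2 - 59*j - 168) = (j^2 - 4*j - 12)/(j^2 - j - 56)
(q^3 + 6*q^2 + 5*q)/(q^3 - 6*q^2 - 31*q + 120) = q*(q + 1)/(q^2 - 11*q + 24)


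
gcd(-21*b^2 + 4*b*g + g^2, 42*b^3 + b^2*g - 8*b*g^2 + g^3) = 3*b - g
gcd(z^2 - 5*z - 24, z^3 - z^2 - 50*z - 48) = z - 8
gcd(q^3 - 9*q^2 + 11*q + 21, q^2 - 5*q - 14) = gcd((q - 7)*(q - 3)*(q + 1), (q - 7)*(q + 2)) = q - 7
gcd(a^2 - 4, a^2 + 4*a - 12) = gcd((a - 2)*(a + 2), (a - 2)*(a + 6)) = a - 2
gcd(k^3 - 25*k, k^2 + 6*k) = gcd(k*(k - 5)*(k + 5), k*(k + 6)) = k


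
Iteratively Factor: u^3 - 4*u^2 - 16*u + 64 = (u - 4)*(u^2 - 16) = (u - 4)*(u + 4)*(u - 4)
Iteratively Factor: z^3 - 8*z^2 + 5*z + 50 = (z + 2)*(z^2 - 10*z + 25) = (z - 5)*(z + 2)*(z - 5)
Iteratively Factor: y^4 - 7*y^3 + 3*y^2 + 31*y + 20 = (y - 5)*(y^3 - 2*y^2 - 7*y - 4) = (y - 5)*(y + 1)*(y^2 - 3*y - 4) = (y - 5)*(y + 1)^2*(y - 4)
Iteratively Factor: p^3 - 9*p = (p - 3)*(p^2 + 3*p) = (p - 3)*(p + 3)*(p)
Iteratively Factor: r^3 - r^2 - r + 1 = (r - 1)*(r^2 - 1) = (r - 1)*(r + 1)*(r - 1)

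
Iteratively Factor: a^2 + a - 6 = (a + 3)*(a - 2)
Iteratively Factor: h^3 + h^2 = (h + 1)*(h^2) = h*(h + 1)*(h)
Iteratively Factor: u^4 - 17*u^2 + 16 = (u - 1)*(u^3 + u^2 - 16*u - 16) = (u - 1)*(u + 4)*(u^2 - 3*u - 4) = (u - 4)*(u - 1)*(u + 4)*(u + 1)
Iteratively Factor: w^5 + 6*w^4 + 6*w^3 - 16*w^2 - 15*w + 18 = (w - 1)*(w^4 + 7*w^3 + 13*w^2 - 3*w - 18) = (w - 1)*(w + 2)*(w^3 + 5*w^2 + 3*w - 9) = (w - 1)^2*(w + 2)*(w^2 + 6*w + 9) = (w - 1)^2*(w + 2)*(w + 3)*(w + 3)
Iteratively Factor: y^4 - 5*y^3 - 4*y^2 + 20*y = (y - 2)*(y^3 - 3*y^2 - 10*y) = (y - 5)*(y - 2)*(y^2 + 2*y) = y*(y - 5)*(y - 2)*(y + 2)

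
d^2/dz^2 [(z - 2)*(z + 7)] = 2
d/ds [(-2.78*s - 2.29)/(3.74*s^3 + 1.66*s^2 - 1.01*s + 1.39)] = (20.7944*s^3 + 30.3086*s^2 + 7.6028*s - 6.1771)/(13.9876*s^6 + 12.4168*s^5 - 4.7992*s^4 + 7.044*s^3 + 5.6349*s^2 - 2.8078*s + 1.9321)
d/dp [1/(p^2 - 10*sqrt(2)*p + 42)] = 2*(-p + 5*sqrt(2))/(p^2 - 10*sqrt(2)*p + 42)^2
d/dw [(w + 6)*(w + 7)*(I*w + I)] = I*(3*w^2 + 28*w + 55)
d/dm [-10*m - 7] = -10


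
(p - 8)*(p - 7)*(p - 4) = p^3 - 19*p^2 + 116*p - 224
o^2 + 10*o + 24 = (o + 4)*(o + 6)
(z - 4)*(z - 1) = z^2 - 5*z + 4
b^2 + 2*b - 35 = (b - 5)*(b + 7)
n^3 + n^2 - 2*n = n*(n - 1)*(n + 2)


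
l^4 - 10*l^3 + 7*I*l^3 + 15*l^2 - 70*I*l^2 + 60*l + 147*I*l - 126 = (l - 7)*(l - 3)*(l + I)*(l + 6*I)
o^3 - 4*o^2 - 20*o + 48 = (o - 6)*(o - 2)*(o + 4)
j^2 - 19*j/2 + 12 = (j - 8)*(j - 3/2)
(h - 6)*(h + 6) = h^2 - 36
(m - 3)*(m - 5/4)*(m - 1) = m^3 - 21*m^2/4 + 8*m - 15/4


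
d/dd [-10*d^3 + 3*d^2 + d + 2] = -30*d^2 + 6*d + 1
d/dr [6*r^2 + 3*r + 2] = 12*r + 3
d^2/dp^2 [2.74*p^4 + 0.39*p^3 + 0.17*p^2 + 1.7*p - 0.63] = 32.88*p^2 + 2.34*p + 0.34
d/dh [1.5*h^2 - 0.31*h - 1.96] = 3.0*h - 0.31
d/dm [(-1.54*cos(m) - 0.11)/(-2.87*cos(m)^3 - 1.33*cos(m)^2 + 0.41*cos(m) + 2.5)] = (8.8396*cos(m)^3 + 2.9953*cos(m)^2 + 0.2926*cos(m) + 3.8049)*sin(m)/(8.2369*cos(m)^6 + 7.6342*cos(m)^5 - 0.5845*cos(m)^4 - 15.4406*cos(m)^3 - 6.4819*cos(m)^2 + 2.05*cos(m) + 6.25)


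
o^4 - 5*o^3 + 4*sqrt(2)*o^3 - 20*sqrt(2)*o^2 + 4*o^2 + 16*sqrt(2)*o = o*(o - 4)*(o - 1)*(o + 4*sqrt(2))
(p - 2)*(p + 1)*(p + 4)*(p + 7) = p^4 + 10*p^3 + 15*p^2 - 50*p - 56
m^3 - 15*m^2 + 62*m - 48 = (m - 8)*(m - 6)*(m - 1)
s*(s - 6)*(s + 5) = s^3 - s^2 - 30*s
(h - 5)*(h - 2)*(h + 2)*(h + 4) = h^4 - h^3 - 24*h^2 + 4*h + 80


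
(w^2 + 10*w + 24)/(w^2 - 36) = (w + 4)/(w - 6)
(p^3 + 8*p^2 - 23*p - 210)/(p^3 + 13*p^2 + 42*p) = (p - 5)/p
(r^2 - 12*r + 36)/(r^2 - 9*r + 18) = (r - 6)/(r - 3)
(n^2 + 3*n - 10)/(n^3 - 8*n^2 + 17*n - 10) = (n + 5)/(n^2 - 6*n + 5)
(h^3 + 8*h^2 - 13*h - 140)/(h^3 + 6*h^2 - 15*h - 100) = (h + 7)/(h + 5)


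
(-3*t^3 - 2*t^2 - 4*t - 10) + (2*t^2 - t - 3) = -3*t^3 - 5*t - 13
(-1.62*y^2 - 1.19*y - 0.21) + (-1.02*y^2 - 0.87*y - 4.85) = -2.64*y^2 - 2.06*y - 5.06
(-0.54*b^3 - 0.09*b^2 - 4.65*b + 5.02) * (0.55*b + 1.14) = -0.297*b^4 - 0.6651*b^3 - 2.6601*b^2 - 2.54*b + 5.7228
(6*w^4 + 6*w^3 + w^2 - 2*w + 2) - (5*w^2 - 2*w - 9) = 6*w^4 + 6*w^3 - 4*w^2 + 11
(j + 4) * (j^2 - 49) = j^3 + 4*j^2 - 49*j - 196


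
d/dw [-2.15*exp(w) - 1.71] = -2.15*exp(w)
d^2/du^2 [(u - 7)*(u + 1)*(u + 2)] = 6*u - 8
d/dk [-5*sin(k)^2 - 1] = -5*sin(2*k)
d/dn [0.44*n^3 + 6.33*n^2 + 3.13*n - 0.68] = 1.32*n^2 + 12.66*n + 3.13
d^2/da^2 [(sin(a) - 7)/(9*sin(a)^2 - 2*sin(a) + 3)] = (-81*sin(a)^5 + 2250*sin(a)^4 - 54*sin(a)^3 - 4136*sin(a)^2 + 627*sin(a) + 334)/(9*sin(a)^2 - 2*sin(a) + 3)^3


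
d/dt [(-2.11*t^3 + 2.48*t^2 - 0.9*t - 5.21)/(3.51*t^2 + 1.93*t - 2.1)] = (-7.4061*t^4 - 8.1446*t^3 + 21.2384*t^2 + 26.1582*t + 11.9453)/(12.3201*t^4 + 13.5486*t^3 - 11.0171*t^2 - 8.106*t + 4.41)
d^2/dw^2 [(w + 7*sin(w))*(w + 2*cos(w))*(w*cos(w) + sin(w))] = -w^3*cos(w) - 7*w^2*sin(w) - 14*w^2*sin(2*w) - 4*w^2*cos(2*w) - 7*w*sin(w)/2 - 12*w*sin(2*w) - 63*w*sin(3*w)/2 + 10*w*cos(w) + 42*w*cos(2*w) + 2*sin(w) + 21*sin(2*w) + 7*cos(w)/2 + 6*cos(2*w) + 105*cos(3*w)/2 + 2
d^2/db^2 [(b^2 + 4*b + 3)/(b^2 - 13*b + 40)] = 2*(17*b^3 - 111*b^2 - 597*b + 4067)/(b^6 - 39*b^5 + 627*b^4 - 5317*b^3 + 25080*b^2 - 62400*b + 64000)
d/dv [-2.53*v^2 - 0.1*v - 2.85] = -5.06*v - 0.1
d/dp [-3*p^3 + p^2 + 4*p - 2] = -9*p^2 + 2*p + 4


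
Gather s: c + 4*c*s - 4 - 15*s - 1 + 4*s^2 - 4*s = c + 4*s^2 + s*(4*c - 19) - 5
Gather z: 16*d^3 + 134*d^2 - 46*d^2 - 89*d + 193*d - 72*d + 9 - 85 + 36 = 16*d^3 + 88*d^2 + 32*d - 40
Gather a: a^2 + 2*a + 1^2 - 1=a^2 + 2*a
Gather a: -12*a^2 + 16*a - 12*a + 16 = -12*a^2 + 4*a + 16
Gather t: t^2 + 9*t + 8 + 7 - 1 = t^2 + 9*t + 14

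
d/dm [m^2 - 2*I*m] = 2*m - 2*I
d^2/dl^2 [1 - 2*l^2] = -4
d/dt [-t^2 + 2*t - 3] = 2 - 2*t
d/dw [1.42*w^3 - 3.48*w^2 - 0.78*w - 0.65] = 4.26*w^2 - 6.96*w - 0.78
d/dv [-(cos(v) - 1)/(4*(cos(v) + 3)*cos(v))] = (-sin(v) + 3*sin(v)/cos(v)^2 + 2*tan(v))/(4*(cos(v) + 3)^2)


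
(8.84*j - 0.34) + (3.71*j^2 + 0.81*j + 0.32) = 3.71*j^2 + 9.65*j - 0.02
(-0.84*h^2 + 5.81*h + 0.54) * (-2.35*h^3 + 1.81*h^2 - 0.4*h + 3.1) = 1.974*h^5 - 15.1739*h^4 + 9.5831*h^3 - 3.9506*h^2 + 17.795*h + 1.674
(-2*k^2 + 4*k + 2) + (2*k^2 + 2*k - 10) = 6*k - 8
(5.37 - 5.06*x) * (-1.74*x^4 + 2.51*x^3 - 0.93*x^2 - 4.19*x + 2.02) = 8.8044*x^5 - 22.0444*x^4 + 18.1845*x^3 + 16.2073*x^2 - 32.7215*x + 10.8474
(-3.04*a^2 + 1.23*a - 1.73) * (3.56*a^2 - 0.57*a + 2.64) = -10.8224*a^4 + 6.1116*a^3 - 14.8855*a^2 + 4.2333*a - 4.5672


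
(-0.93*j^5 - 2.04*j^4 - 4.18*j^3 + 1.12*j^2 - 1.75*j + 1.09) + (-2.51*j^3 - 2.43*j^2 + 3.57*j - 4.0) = -0.93*j^5 - 2.04*j^4 - 6.69*j^3 - 1.31*j^2 + 1.82*j - 2.91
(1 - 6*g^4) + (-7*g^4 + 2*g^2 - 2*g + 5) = -13*g^4 + 2*g^2 - 2*g + 6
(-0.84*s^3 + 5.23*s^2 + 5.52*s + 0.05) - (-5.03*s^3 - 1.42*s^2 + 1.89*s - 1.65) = 4.19*s^3 + 6.65*s^2 + 3.63*s + 1.7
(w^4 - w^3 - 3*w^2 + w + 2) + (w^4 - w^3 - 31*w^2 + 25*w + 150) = 2*w^4 - 2*w^3 - 34*w^2 + 26*w + 152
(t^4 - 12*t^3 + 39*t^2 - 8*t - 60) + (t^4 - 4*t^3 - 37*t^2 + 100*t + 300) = 2*t^4 - 16*t^3 + 2*t^2 + 92*t + 240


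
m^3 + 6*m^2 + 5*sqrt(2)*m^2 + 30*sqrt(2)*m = m*(m + 6)*(m + 5*sqrt(2))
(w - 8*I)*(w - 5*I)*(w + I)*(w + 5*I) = w^4 - 7*I*w^3 + 33*w^2 - 175*I*w + 200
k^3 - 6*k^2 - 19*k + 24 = (k - 8)*(k - 1)*(k + 3)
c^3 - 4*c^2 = c^2*(c - 4)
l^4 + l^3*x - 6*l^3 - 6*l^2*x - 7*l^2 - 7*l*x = l*(l - 7)*(l + 1)*(l + x)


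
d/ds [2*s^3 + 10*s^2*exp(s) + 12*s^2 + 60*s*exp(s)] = 10*s^2*exp(s) + 6*s^2 + 80*s*exp(s) + 24*s + 60*exp(s)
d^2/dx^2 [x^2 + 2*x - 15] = 2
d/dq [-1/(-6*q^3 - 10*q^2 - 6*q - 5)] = 2*(-9*q^2 - 10*q - 3)/(6*q^3 + 10*q^2 + 6*q + 5)^2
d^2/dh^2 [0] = 0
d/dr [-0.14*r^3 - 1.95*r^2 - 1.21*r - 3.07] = -0.42*r^2 - 3.9*r - 1.21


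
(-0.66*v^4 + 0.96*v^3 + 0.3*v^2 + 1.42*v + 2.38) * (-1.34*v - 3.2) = 0.8844*v^5 + 0.8256*v^4 - 3.474*v^3 - 2.8628*v^2 - 7.7332*v - 7.616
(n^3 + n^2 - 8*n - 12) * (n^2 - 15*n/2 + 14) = n^5 - 13*n^4/2 - 3*n^3/2 + 62*n^2 - 22*n - 168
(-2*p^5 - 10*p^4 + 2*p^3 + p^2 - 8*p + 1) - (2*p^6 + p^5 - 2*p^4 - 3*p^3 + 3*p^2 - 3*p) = -2*p^6 - 3*p^5 - 8*p^4 + 5*p^3 - 2*p^2 - 5*p + 1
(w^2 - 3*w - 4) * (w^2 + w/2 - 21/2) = w^4 - 5*w^3/2 - 16*w^2 + 59*w/2 + 42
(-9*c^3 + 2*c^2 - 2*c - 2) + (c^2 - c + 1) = -9*c^3 + 3*c^2 - 3*c - 1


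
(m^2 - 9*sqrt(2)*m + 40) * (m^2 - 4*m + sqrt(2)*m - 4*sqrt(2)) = m^4 - 8*sqrt(2)*m^3 - 4*m^3 + 22*m^2 + 32*sqrt(2)*m^2 - 88*m + 40*sqrt(2)*m - 160*sqrt(2)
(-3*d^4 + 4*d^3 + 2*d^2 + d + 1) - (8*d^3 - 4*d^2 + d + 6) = -3*d^4 - 4*d^3 + 6*d^2 - 5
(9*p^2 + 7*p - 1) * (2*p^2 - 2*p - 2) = 18*p^4 - 4*p^3 - 34*p^2 - 12*p + 2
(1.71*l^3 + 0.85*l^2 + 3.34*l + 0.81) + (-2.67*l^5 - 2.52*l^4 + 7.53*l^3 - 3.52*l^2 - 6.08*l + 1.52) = -2.67*l^5 - 2.52*l^4 + 9.24*l^3 - 2.67*l^2 - 2.74*l + 2.33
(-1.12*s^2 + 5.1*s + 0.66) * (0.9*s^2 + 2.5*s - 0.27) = -1.008*s^4 + 1.79*s^3 + 13.6464*s^2 + 0.273*s - 0.1782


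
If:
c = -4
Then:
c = -4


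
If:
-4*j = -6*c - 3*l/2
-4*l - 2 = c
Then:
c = -4*l - 2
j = -45*l/8 - 3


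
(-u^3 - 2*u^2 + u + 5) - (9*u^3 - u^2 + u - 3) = -10*u^3 - u^2 + 8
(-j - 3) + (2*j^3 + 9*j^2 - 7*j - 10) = 2*j^3 + 9*j^2 - 8*j - 13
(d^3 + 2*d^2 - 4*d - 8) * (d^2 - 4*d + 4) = d^5 - 2*d^4 - 8*d^3 + 16*d^2 + 16*d - 32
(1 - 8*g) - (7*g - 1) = 2 - 15*g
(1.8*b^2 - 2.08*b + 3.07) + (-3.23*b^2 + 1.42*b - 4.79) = -1.43*b^2 - 0.66*b - 1.72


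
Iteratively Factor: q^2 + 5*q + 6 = (q + 2)*(q + 3)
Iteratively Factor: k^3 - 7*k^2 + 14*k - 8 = (k - 2)*(k^2 - 5*k + 4) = (k - 4)*(k - 2)*(k - 1)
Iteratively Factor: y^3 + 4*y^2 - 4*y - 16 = (y + 2)*(y^2 + 2*y - 8) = (y + 2)*(y + 4)*(y - 2)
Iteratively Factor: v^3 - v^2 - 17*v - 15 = (v + 1)*(v^2 - 2*v - 15) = (v - 5)*(v + 1)*(v + 3)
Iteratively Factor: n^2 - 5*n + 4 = (n - 1)*(n - 4)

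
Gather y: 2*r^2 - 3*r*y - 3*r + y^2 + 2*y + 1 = 2*r^2 - 3*r + y^2 + y*(2 - 3*r) + 1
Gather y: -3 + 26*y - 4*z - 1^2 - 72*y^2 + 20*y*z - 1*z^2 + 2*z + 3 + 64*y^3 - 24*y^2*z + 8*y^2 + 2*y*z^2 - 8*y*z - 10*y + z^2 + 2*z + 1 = 64*y^3 + y^2*(-24*z - 64) + y*(2*z^2 + 12*z + 16)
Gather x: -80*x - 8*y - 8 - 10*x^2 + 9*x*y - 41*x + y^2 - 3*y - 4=-10*x^2 + x*(9*y - 121) + y^2 - 11*y - 12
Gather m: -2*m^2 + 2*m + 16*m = -2*m^2 + 18*m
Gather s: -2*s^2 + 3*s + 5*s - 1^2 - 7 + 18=-2*s^2 + 8*s + 10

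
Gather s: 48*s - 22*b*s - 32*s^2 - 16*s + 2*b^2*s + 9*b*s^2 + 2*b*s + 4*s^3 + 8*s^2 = 4*s^3 + s^2*(9*b - 24) + s*(2*b^2 - 20*b + 32)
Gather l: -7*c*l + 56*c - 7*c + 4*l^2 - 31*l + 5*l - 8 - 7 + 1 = 49*c + 4*l^2 + l*(-7*c - 26) - 14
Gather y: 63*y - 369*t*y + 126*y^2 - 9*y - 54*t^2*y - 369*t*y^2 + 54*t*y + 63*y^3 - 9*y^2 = 63*y^3 + y^2*(117 - 369*t) + y*(-54*t^2 - 315*t + 54)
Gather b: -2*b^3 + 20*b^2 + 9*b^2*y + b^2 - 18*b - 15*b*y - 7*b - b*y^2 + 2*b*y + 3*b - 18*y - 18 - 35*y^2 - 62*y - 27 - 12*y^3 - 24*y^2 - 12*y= -2*b^3 + b^2*(9*y + 21) + b*(-y^2 - 13*y - 22) - 12*y^3 - 59*y^2 - 92*y - 45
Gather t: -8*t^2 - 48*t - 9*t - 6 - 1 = -8*t^2 - 57*t - 7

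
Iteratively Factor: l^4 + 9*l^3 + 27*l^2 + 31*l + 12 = (l + 3)*(l^3 + 6*l^2 + 9*l + 4) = (l + 1)*(l + 3)*(l^2 + 5*l + 4) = (l + 1)^2*(l + 3)*(l + 4)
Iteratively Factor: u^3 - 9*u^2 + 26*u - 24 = (u - 4)*(u^2 - 5*u + 6) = (u - 4)*(u - 2)*(u - 3)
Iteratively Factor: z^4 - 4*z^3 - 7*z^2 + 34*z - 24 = (z - 2)*(z^3 - 2*z^2 - 11*z + 12) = (z - 2)*(z + 3)*(z^2 - 5*z + 4) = (z - 4)*(z - 2)*(z + 3)*(z - 1)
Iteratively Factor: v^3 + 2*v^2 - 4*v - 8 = (v - 2)*(v^2 + 4*v + 4) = (v - 2)*(v + 2)*(v + 2)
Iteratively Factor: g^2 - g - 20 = (g - 5)*(g + 4)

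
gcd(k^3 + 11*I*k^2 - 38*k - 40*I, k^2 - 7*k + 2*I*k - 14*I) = k + 2*I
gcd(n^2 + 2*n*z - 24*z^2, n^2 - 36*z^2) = n + 6*z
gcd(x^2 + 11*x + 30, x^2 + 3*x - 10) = x + 5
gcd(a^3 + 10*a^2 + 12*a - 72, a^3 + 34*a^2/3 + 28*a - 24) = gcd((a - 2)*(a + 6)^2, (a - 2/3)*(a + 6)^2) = a^2 + 12*a + 36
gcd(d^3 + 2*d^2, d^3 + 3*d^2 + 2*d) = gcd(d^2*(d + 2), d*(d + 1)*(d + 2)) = d^2 + 2*d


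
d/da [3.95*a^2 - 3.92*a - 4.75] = 7.9*a - 3.92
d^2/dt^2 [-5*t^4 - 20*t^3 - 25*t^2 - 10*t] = -60*t^2 - 120*t - 50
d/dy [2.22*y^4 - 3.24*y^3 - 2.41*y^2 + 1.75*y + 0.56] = 8.88*y^3 - 9.72*y^2 - 4.82*y + 1.75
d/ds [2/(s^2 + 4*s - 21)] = 4*(-s - 2)/(s^2 + 4*s - 21)^2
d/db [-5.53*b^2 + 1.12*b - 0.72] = 1.12 - 11.06*b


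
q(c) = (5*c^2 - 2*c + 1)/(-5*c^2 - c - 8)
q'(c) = (10*c - 2)/(-5*c^2 - c - 8) + (10*c + 1)*(5*c^2 - 2*c + 1)/(-5*c^2 - c - 8)^2 = (-15*c^2 - 70*c + 17)/(25*c^4 + 10*c^3 + 81*c^2 + 16*c + 64)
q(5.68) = -0.86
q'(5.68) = -0.03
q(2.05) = -0.58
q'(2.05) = -0.20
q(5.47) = -0.86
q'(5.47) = -0.03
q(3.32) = -0.74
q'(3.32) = -0.09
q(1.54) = -0.46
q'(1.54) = -0.28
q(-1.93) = -0.95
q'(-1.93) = 0.16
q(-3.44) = -1.05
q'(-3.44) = 0.02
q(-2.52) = -1.02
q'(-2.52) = 0.07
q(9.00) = -0.92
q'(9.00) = -0.01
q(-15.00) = -1.03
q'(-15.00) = 0.00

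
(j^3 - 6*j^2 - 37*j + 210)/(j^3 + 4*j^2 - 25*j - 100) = (j^2 - j - 42)/(j^2 + 9*j + 20)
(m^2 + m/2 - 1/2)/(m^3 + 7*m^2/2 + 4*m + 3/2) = (2*m - 1)/(2*m^2 + 5*m + 3)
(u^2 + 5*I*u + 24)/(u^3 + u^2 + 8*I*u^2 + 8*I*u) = (u - 3*I)/(u*(u + 1))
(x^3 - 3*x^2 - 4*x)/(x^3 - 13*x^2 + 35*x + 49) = x*(x - 4)/(x^2 - 14*x + 49)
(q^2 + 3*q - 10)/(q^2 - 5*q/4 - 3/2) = 4*(q + 5)/(4*q + 3)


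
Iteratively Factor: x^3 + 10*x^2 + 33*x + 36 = (x + 4)*(x^2 + 6*x + 9) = (x + 3)*(x + 4)*(x + 3)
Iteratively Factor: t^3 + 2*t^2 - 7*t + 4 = (t + 4)*(t^2 - 2*t + 1) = (t - 1)*(t + 4)*(t - 1)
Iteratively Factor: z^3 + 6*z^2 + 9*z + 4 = (z + 4)*(z^2 + 2*z + 1) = (z + 1)*(z + 4)*(z + 1)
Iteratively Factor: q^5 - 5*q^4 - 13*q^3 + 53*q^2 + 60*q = (q - 4)*(q^4 - q^3 - 17*q^2 - 15*q) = q*(q - 4)*(q^3 - q^2 - 17*q - 15) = q*(q - 4)*(q + 1)*(q^2 - 2*q - 15) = q*(q - 4)*(q + 1)*(q + 3)*(q - 5)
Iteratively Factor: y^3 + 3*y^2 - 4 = (y - 1)*(y^2 + 4*y + 4) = (y - 1)*(y + 2)*(y + 2)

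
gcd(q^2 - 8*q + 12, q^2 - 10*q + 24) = q - 6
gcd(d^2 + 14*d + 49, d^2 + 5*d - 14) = d + 7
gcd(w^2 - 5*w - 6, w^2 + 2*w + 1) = w + 1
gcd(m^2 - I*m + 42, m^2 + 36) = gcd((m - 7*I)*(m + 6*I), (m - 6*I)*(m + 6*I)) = m + 6*I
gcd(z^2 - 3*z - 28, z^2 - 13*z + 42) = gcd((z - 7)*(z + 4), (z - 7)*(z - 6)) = z - 7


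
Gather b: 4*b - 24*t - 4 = 4*b - 24*t - 4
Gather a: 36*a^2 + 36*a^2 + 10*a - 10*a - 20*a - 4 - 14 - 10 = 72*a^2 - 20*a - 28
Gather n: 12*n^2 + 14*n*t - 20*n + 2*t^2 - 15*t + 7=12*n^2 + n*(14*t - 20) + 2*t^2 - 15*t + 7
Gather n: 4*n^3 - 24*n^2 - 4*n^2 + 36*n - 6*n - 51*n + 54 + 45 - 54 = 4*n^3 - 28*n^2 - 21*n + 45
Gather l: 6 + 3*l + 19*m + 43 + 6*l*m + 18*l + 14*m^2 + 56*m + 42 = l*(6*m + 21) + 14*m^2 + 75*m + 91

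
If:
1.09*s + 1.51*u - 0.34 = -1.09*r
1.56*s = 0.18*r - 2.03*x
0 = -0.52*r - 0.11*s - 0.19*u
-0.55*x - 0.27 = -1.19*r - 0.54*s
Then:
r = -0.08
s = 0.38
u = 0.01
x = -0.30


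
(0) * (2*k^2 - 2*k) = 0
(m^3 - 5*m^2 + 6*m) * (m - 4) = m^4 - 9*m^3 + 26*m^2 - 24*m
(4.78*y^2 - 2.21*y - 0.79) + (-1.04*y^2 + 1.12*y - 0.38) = 3.74*y^2 - 1.09*y - 1.17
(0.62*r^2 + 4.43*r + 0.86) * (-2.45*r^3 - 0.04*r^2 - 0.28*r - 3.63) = -1.519*r^5 - 10.8783*r^4 - 2.4578*r^3 - 3.5254*r^2 - 16.3217*r - 3.1218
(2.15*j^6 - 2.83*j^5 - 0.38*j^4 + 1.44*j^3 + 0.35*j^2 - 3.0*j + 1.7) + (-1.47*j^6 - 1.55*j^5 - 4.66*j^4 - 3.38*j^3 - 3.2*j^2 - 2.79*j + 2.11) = 0.68*j^6 - 4.38*j^5 - 5.04*j^4 - 1.94*j^3 - 2.85*j^2 - 5.79*j + 3.81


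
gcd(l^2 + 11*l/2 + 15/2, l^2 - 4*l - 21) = l + 3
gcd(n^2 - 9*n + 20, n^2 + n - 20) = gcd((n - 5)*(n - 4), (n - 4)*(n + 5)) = n - 4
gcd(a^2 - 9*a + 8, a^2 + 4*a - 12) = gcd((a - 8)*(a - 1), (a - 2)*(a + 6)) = 1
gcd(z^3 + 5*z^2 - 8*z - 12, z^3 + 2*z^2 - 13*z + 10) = z - 2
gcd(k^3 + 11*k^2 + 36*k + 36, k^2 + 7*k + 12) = k + 3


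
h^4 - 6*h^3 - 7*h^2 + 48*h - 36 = (h - 6)*(h - 2)*(h - 1)*(h + 3)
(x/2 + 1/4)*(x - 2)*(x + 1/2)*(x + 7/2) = x^4/2 + 5*x^3/4 - 21*x^2/8 - 53*x/16 - 7/8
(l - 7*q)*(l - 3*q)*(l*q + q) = l^3*q - 10*l^2*q^2 + l^2*q + 21*l*q^3 - 10*l*q^2 + 21*q^3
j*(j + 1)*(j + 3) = j^3 + 4*j^2 + 3*j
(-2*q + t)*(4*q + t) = -8*q^2 + 2*q*t + t^2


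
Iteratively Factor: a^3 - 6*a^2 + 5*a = (a - 1)*(a^2 - 5*a) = a*(a - 1)*(a - 5)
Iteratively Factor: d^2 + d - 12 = (d - 3)*(d + 4)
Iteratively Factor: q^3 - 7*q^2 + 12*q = (q)*(q^2 - 7*q + 12) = q*(q - 3)*(q - 4)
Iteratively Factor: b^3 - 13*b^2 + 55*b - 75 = (b - 3)*(b^2 - 10*b + 25) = (b - 5)*(b - 3)*(b - 5)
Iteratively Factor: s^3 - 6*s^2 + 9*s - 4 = (s - 1)*(s^2 - 5*s + 4) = (s - 1)^2*(s - 4)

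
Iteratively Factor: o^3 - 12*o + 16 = (o + 4)*(o^2 - 4*o + 4) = (o - 2)*(o + 4)*(o - 2)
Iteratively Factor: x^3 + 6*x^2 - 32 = (x + 4)*(x^2 + 2*x - 8) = (x - 2)*(x + 4)*(x + 4)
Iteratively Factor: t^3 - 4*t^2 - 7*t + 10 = (t - 1)*(t^2 - 3*t - 10) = (t - 1)*(t + 2)*(t - 5)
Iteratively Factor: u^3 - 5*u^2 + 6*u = (u)*(u^2 - 5*u + 6) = u*(u - 3)*(u - 2)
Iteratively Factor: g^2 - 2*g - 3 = (g + 1)*(g - 3)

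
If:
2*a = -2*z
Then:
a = -z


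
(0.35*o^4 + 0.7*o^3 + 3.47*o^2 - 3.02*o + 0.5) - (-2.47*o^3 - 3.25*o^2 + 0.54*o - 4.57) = 0.35*o^4 + 3.17*o^3 + 6.72*o^2 - 3.56*o + 5.07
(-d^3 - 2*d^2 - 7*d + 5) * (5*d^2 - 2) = -5*d^5 - 10*d^4 - 33*d^3 + 29*d^2 + 14*d - 10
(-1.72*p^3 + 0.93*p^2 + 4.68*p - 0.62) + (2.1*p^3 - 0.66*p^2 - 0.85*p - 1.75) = 0.38*p^3 + 0.27*p^2 + 3.83*p - 2.37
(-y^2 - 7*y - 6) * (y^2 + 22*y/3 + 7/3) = -y^4 - 43*y^3/3 - 179*y^2/3 - 181*y/3 - 14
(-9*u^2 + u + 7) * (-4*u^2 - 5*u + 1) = 36*u^4 + 41*u^3 - 42*u^2 - 34*u + 7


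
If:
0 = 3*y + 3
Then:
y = -1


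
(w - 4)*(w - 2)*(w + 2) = w^3 - 4*w^2 - 4*w + 16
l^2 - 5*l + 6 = (l - 3)*(l - 2)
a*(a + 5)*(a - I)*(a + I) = a^4 + 5*a^3 + a^2 + 5*a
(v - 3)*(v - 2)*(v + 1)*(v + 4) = v^4 - 15*v^2 + 10*v + 24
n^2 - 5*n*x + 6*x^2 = (n - 3*x)*(n - 2*x)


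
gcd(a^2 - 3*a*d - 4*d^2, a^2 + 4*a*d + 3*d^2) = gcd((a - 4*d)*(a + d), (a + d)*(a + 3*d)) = a + d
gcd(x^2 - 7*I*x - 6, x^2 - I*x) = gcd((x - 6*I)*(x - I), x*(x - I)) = x - I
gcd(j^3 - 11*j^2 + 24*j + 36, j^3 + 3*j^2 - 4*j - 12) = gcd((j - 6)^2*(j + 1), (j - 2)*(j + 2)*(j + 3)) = 1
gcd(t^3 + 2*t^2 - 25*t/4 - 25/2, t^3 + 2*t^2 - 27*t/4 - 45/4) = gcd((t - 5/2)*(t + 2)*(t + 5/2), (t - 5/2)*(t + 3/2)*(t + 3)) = t - 5/2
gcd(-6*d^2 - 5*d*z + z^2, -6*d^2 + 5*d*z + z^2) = 1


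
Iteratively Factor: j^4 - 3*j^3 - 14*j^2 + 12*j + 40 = (j + 2)*(j^3 - 5*j^2 - 4*j + 20) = (j - 5)*(j + 2)*(j^2 - 4) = (j - 5)*(j - 2)*(j + 2)*(j + 2)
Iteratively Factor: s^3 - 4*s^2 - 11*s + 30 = (s - 5)*(s^2 + s - 6) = (s - 5)*(s + 3)*(s - 2)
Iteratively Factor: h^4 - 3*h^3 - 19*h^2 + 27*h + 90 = (h + 2)*(h^3 - 5*h^2 - 9*h + 45) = (h + 2)*(h + 3)*(h^2 - 8*h + 15) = (h - 5)*(h + 2)*(h + 3)*(h - 3)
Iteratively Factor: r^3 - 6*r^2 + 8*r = (r - 4)*(r^2 - 2*r) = (r - 4)*(r - 2)*(r)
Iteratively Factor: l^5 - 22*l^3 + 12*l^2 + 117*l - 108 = (l + 4)*(l^4 - 4*l^3 - 6*l^2 + 36*l - 27) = (l - 1)*(l + 4)*(l^3 - 3*l^2 - 9*l + 27) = (l - 1)*(l + 3)*(l + 4)*(l^2 - 6*l + 9) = (l - 3)*(l - 1)*(l + 3)*(l + 4)*(l - 3)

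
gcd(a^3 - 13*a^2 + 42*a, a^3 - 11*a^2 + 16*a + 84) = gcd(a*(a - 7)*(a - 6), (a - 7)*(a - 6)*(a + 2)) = a^2 - 13*a + 42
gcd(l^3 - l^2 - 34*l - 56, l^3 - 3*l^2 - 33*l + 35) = l - 7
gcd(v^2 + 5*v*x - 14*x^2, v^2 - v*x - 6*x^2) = 1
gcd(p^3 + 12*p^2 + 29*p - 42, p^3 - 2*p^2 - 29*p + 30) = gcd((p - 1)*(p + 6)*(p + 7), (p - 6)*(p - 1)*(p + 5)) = p - 1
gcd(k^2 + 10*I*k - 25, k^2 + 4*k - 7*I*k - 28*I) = 1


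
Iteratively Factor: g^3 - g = (g + 1)*(g^2 - g) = (g - 1)*(g + 1)*(g)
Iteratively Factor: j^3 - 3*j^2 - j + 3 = (j + 1)*(j^2 - 4*j + 3) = (j - 3)*(j + 1)*(j - 1)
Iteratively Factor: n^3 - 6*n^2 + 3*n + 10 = (n - 2)*(n^2 - 4*n - 5) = (n - 5)*(n - 2)*(n + 1)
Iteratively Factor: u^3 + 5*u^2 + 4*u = (u)*(u^2 + 5*u + 4) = u*(u + 1)*(u + 4)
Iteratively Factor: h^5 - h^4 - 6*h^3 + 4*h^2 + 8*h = (h - 2)*(h^4 + h^3 - 4*h^2 - 4*h) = (h - 2)*(h + 1)*(h^3 - 4*h) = h*(h - 2)*(h + 1)*(h^2 - 4) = h*(h - 2)*(h + 1)*(h + 2)*(h - 2)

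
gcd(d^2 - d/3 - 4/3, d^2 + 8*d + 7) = d + 1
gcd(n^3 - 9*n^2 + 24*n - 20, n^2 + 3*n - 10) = n - 2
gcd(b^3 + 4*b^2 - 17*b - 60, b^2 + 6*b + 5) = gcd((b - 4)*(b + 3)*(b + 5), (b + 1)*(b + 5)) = b + 5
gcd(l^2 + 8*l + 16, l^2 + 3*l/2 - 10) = l + 4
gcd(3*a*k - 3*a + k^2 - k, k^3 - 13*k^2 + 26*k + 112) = 1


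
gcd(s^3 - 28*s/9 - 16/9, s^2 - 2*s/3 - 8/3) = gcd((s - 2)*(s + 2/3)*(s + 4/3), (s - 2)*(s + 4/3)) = s^2 - 2*s/3 - 8/3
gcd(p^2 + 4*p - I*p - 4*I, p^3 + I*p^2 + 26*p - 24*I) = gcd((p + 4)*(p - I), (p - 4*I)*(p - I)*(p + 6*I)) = p - I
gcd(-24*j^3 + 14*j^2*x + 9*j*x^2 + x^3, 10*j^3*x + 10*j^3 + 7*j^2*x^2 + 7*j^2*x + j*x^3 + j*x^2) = 1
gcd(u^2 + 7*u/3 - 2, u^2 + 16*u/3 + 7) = u + 3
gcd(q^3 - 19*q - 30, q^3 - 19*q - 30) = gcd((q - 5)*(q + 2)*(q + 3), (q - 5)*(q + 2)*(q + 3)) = q^3 - 19*q - 30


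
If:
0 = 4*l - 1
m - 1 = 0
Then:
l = 1/4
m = 1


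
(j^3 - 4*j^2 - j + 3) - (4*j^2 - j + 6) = j^3 - 8*j^2 - 3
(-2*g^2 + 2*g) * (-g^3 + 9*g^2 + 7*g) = 2*g^5 - 20*g^4 + 4*g^3 + 14*g^2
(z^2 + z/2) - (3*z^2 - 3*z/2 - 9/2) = -2*z^2 + 2*z + 9/2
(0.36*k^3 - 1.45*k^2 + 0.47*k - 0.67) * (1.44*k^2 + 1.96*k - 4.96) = 0.5184*k^5 - 1.3824*k^4 - 3.9508*k^3 + 7.1484*k^2 - 3.6444*k + 3.3232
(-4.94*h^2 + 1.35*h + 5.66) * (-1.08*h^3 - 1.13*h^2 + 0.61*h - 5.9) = 5.3352*h^5 + 4.1242*h^4 - 10.6517*h^3 + 23.5737*h^2 - 4.5124*h - 33.394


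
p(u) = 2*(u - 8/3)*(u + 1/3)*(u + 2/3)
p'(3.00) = 29.11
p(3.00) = 8.15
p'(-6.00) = 251.11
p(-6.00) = -523.85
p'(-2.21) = 39.15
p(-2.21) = -28.25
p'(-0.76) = 3.64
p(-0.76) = -0.27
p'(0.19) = -5.94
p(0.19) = -2.22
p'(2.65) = 19.58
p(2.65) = -0.33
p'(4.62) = 92.38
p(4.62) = 102.30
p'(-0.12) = -4.00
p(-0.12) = -0.65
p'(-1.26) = 13.04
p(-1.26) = -4.32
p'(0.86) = -6.18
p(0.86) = -6.58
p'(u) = 2*(u - 8/3)*(u + 1/3) + 2*(u - 8/3)*(u + 2/3) + 2*(u + 1/3)*(u + 2/3) = 6*u^2 - 20*u/3 - 44/9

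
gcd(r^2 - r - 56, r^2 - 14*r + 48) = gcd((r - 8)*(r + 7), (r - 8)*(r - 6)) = r - 8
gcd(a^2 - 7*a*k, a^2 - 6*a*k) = a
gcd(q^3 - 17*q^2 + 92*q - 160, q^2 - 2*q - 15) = q - 5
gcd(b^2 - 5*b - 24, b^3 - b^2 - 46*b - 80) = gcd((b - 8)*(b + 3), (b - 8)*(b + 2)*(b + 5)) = b - 8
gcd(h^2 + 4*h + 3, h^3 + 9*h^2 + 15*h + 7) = h + 1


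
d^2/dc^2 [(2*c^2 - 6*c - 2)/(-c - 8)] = -348/(c^3 + 24*c^2 + 192*c + 512)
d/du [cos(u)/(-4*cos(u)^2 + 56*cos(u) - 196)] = -(cos(u) + 7)*sin(u)/(4*(cos(u) - 7)^3)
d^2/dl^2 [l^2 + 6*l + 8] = 2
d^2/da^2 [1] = 0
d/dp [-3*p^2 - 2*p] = -6*p - 2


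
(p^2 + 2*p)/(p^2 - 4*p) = (p + 2)/(p - 4)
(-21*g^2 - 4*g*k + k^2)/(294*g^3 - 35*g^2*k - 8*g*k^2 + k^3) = (-3*g - k)/(42*g^2 + g*k - k^2)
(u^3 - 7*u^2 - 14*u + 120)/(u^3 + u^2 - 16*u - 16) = (u^2 - 11*u + 30)/(u^2 - 3*u - 4)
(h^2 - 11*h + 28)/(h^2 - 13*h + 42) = (h - 4)/(h - 6)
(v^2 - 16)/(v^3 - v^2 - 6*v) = (16 - v^2)/(v*(-v^2 + v + 6))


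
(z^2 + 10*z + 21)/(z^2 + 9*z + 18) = (z + 7)/(z + 6)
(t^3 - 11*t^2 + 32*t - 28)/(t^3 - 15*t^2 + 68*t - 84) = (t - 2)/(t - 6)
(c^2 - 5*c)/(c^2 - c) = (c - 5)/(c - 1)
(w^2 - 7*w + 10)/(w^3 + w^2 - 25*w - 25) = (w - 2)/(w^2 + 6*w + 5)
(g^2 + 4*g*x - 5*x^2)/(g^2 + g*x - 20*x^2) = (-g + x)/(-g + 4*x)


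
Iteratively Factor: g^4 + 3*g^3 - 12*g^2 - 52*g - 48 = (g + 2)*(g^3 + g^2 - 14*g - 24) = (g - 4)*(g + 2)*(g^2 + 5*g + 6) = (g - 4)*(g + 2)*(g + 3)*(g + 2)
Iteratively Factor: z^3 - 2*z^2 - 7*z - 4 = (z - 4)*(z^2 + 2*z + 1) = (z - 4)*(z + 1)*(z + 1)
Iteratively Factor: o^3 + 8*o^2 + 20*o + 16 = (o + 2)*(o^2 + 6*o + 8) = (o + 2)^2*(o + 4)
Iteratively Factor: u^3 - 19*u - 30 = (u + 2)*(u^2 - 2*u - 15) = (u + 2)*(u + 3)*(u - 5)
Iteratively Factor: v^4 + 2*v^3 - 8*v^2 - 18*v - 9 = (v + 1)*(v^3 + v^2 - 9*v - 9) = (v - 3)*(v + 1)*(v^2 + 4*v + 3) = (v - 3)*(v + 1)^2*(v + 3)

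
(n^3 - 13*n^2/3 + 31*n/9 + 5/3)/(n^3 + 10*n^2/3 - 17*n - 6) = (n - 5/3)/(n + 6)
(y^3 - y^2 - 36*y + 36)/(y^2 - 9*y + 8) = (y^2 - 36)/(y - 8)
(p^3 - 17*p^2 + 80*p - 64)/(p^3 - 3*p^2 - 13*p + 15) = (p^2 - 16*p + 64)/(p^2 - 2*p - 15)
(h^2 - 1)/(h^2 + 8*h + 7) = (h - 1)/(h + 7)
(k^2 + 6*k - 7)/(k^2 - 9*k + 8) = (k + 7)/(k - 8)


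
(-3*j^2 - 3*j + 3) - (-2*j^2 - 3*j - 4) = 7 - j^2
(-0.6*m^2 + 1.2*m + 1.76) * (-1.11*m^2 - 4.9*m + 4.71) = 0.666*m^4 + 1.608*m^3 - 10.6596*m^2 - 2.972*m + 8.2896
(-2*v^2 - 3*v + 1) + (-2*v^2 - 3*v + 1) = -4*v^2 - 6*v + 2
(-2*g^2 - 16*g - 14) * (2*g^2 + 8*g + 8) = -4*g^4 - 48*g^3 - 172*g^2 - 240*g - 112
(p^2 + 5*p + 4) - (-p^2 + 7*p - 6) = 2*p^2 - 2*p + 10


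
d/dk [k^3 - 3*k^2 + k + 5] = 3*k^2 - 6*k + 1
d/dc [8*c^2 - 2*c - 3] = 16*c - 2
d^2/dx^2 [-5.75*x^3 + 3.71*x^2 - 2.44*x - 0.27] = 7.42 - 34.5*x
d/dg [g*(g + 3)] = 2*g + 3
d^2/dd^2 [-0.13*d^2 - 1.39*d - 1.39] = -0.260000000000000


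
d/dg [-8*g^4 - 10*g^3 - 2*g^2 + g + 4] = -32*g^3 - 30*g^2 - 4*g + 1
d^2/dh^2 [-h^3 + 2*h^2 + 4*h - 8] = 4 - 6*h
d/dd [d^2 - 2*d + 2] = 2*d - 2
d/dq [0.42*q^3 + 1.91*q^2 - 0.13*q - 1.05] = 1.26*q^2 + 3.82*q - 0.13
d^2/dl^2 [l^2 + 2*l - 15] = 2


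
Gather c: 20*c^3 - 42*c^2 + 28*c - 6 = 20*c^3 - 42*c^2 + 28*c - 6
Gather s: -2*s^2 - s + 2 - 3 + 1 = -2*s^2 - s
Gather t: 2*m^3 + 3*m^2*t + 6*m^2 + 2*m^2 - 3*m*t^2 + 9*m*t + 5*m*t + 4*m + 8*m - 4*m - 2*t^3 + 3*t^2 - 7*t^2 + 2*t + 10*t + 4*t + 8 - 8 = 2*m^3 + 8*m^2 + 8*m - 2*t^3 + t^2*(-3*m - 4) + t*(3*m^2 + 14*m + 16)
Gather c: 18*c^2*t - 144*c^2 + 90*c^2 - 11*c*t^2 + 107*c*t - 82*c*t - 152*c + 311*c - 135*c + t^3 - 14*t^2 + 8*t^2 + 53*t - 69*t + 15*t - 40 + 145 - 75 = c^2*(18*t - 54) + c*(-11*t^2 + 25*t + 24) + t^3 - 6*t^2 - t + 30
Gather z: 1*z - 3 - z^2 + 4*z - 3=-z^2 + 5*z - 6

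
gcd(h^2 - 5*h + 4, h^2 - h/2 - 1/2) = h - 1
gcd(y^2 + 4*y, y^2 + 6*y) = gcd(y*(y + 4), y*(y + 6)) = y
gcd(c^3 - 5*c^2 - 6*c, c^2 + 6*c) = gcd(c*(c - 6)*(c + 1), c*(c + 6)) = c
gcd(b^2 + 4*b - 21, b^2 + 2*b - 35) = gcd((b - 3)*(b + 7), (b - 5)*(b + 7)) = b + 7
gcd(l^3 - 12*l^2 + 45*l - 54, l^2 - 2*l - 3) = l - 3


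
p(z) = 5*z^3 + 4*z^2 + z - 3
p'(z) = 15*z^2 + 8*z + 1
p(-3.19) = -127.79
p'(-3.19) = 128.12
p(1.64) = 31.45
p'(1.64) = 54.46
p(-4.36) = -345.73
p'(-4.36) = 251.26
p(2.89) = 153.99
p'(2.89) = 149.40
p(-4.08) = -280.08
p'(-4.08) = 218.06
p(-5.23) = -614.10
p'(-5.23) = 369.45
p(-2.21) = -39.64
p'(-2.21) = 56.58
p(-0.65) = -3.33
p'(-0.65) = 2.14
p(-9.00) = -3333.00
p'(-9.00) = 1144.00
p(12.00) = 9225.00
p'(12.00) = 2257.00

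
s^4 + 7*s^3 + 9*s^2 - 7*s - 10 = (s - 1)*(s + 1)*(s + 2)*(s + 5)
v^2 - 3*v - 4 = (v - 4)*(v + 1)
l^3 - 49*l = l*(l - 7)*(l + 7)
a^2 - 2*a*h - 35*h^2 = (a - 7*h)*(a + 5*h)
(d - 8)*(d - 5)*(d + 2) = d^3 - 11*d^2 + 14*d + 80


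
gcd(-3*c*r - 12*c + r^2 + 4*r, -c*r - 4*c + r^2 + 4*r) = r + 4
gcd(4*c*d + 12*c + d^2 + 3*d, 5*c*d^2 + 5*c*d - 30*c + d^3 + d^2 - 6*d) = d + 3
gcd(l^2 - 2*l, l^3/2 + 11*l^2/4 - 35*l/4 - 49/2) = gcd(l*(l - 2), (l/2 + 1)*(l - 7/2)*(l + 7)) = 1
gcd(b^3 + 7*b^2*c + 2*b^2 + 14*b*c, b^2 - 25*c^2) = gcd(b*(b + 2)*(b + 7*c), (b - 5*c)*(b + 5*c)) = 1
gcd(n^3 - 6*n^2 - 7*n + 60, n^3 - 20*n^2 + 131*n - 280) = n - 5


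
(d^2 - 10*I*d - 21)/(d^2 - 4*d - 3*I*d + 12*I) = (d - 7*I)/(d - 4)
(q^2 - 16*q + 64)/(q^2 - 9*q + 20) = (q^2 - 16*q + 64)/(q^2 - 9*q + 20)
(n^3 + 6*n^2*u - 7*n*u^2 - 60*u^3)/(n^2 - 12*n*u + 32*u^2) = (n^3 + 6*n^2*u - 7*n*u^2 - 60*u^3)/(n^2 - 12*n*u + 32*u^2)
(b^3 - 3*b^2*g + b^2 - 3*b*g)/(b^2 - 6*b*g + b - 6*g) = b*(b - 3*g)/(b - 6*g)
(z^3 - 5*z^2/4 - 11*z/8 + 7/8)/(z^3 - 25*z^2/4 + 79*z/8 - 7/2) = (z + 1)/(z - 4)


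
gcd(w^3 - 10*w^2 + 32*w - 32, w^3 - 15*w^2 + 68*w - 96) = w - 4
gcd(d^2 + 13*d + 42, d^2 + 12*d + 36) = d + 6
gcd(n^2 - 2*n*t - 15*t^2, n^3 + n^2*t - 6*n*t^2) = n + 3*t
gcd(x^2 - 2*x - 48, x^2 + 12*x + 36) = x + 6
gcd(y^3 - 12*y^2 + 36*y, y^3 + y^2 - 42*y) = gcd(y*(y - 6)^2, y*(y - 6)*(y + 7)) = y^2 - 6*y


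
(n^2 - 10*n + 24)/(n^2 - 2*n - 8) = (n - 6)/(n + 2)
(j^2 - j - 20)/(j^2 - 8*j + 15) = (j + 4)/(j - 3)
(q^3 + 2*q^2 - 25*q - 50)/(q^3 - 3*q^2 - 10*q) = (q + 5)/q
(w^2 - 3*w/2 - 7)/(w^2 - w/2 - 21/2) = (w + 2)/(w + 3)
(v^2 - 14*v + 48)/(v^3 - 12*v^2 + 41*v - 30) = (v - 8)/(v^2 - 6*v + 5)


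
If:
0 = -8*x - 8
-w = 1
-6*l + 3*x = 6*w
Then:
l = 1/2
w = -1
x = -1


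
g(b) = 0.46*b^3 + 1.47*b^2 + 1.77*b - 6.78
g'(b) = 1.38*b^2 + 2.94*b + 1.77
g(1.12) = -2.31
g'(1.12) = 6.79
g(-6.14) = -68.71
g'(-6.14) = 35.74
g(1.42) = 0.01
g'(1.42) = 8.73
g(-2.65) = -9.71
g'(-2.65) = 3.67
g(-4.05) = -20.39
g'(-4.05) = 12.50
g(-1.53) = -7.69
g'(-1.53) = 0.50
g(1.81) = 3.97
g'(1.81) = 11.61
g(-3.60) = -15.56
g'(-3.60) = 9.07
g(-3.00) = -11.28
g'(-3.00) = 5.37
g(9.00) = 463.56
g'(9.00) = 140.01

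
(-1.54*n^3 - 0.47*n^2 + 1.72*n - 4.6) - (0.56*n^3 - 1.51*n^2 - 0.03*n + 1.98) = -2.1*n^3 + 1.04*n^2 + 1.75*n - 6.58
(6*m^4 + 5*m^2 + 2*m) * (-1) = -6*m^4 - 5*m^2 - 2*m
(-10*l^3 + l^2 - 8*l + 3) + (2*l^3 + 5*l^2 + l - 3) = -8*l^3 + 6*l^2 - 7*l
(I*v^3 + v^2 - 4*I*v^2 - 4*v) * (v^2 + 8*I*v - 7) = I*v^5 - 7*v^4 - 4*I*v^4 + 28*v^3 + I*v^3 - 7*v^2 - 4*I*v^2 + 28*v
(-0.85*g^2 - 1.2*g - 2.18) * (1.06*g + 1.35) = -0.901*g^3 - 2.4195*g^2 - 3.9308*g - 2.943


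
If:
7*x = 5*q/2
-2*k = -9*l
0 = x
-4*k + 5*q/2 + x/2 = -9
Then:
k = 9/4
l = 1/2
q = 0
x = 0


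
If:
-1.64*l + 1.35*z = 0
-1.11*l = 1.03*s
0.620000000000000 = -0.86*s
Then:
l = 0.67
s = -0.72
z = 0.81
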